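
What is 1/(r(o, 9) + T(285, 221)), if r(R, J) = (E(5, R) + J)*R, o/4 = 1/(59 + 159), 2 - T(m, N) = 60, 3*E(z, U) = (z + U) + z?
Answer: -11881/686408 ≈ -0.017309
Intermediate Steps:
E(z, U) = U/3 + 2*z/3 (E(z, U) = ((z + U) + z)/3 = ((U + z) + z)/3 = (U + 2*z)/3 = U/3 + 2*z/3)
T(m, N) = -58 (T(m, N) = 2 - 1*60 = 2 - 60 = -58)
o = 2/109 (o = 4/(59 + 159) = 4/218 = 4*(1/218) = 2/109 ≈ 0.018349)
r(R, J) = R*(10/3 + J + R/3) (r(R, J) = ((R/3 + (⅔)*5) + J)*R = ((R/3 + 10/3) + J)*R = ((10/3 + R/3) + J)*R = (10/3 + J + R/3)*R = R*(10/3 + J + R/3))
1/(r(o, 9) + T(285, 221)) = 1/((⅓)*(2/109)*(10 + 2/109 + 3*9) - 58) = 1/((⅓)*(2/109)*(10 + 2/109 + 27) - 58) = 1/((⅓)*(2/109)*(4035/109) - 58) = 1/(2690/11881 - 58) = 1/(-686408/11881) = -11881/686408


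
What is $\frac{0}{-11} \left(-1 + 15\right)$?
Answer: $0$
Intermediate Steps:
$\frac{0}{-11} \left(-1 + 15\right) = 0 \left(- \frac{1}{11}\right) 14 = 0 \cdot 14 = 0$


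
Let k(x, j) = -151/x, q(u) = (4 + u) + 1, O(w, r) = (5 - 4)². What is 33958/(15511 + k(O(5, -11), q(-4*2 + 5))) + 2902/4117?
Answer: 92189903/31618560 ≈ 2.9157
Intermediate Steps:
O(w, r) = 1 (O(w, r) = 1² = 1)
q(u) = 5 + u
33958/(15511 + k(O(5, -11), q(-4*2 + 5))) + 2902/4117 = 33958/(15511 - 151/1) + 2902/4117 = 33958/(15511 - 151*1) + 2902*(1/4117) = 33958/(15511 - 151) + 2902/4117 = 33958/15360 + 2902/4117 = 33958*(1/15360) + 2902/4117 = 16979/7680 + 2902/4117 = 92189903/31618560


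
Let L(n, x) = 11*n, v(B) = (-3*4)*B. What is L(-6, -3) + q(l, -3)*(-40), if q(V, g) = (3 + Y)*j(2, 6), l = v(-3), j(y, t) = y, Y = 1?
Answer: -386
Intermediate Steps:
v(B) = -12*B
l = 36 (l = -12*(-3) = 36)
q(V, g) = 8 (q(V, g) = (3 + 1)*2 = 4*2 = 8)
L(-6, -3) + q(l, -3)*(-40) = 11*(-6) + 8*(-40) = -66 - 320 = -386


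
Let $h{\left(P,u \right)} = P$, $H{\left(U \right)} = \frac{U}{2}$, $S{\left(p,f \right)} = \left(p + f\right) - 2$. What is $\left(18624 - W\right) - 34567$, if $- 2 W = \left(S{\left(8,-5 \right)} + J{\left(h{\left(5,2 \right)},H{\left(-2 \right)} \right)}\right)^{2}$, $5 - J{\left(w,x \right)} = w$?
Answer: $- \frac{31885}{2} \approx -15943.0$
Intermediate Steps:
$S{\left(p,f \right)} = -2 + f + p$ ($S{\left(p,f \right)} = \left(f + p\right) - 2 = -2 + f + p$)
$H{\left(U \right)} = \frac{U}{2}$ ($H{\left(U \right)} = U \frac{1}{2} = \frac{U}{2}$)
$J{\left(w,x \right)} = 5 - w$
$W = - \frac{1}{2}$ ($W = - \frac{\left(\left(-2 - 5 + 8\right) + \left(5 - 5\right)\right)^{2}}{2} = - \frac{\left(1 + \left(5 - 5\right)\right)^{2}}{2} = - \frac{\left(1 + 0\right)^{2}}{2} = - \frac{1^{2}}{2} = \left(- \frac{1}{2}\right) 1 = - \frac{1}{2} \approx -0.5$)
$\left(18624 - W\right) - 34567 = \left(18624 - - \frac{1}{2}\right) - 34567 = \left(18624 + \frac{1}{2}\right) - 34567 = \frac{37249}{2} - 34567 = - \frac{31885}{2}$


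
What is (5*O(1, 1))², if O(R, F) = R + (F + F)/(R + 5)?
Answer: 400/9 ≈ 44.444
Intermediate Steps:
O(R, F) = R + 2*F/(5 + R) (O(R, F) = R + (2*F)/(5 + R) = R + 2*F/(5 + R))
(5*O(1, 1))² = (5*((1² + 2*1 + 5*1)/(5 + 1)))² = (5*((1 + 2 + 5)/6))² = (5*((⅙)*8))² = (5*(4/3))² = (20/3)² = 400/9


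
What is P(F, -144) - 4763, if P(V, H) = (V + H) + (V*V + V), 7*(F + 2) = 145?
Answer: -221448/49 ≈ -4519.3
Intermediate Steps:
F = 131/7 (F = -2 + (⅐)*145 = -2 + 145/7 = 131/7 ≈ 18.714)
P(V, H) = H + V² + 2*V (P(V, H) = (H + V) + (V² + V) = (H + V) + (V + V²) = H + V² + 2*V)
P(F, -144) - 4763 = (-144 + (131/7)² + 2*(131/7)) - 4763 = (-144 + 17161/49 + 262/7) - 4763 = 11939/49 - 4763 = -221448/49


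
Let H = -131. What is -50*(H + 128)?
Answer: 150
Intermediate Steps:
-50*(H + 128) = -50*(-131 + 128) = -50*(-3) = 150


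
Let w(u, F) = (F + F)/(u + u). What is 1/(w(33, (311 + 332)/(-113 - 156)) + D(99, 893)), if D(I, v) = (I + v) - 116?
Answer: 8877/7775609 ≈ 0.0011416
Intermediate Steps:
D(I, v) = -116 + I + v
w(u, F) = F/u (w(u, F) = (2*F)/((2*u)) = (2*F)*(1/(2*u)) = F/u)
1/(w(33, (311 + 332)/(-113 - 156)) + D(99, 893)) = 1/(((311 + 332)/(-113 - 156))/33 + (-116 + 99 + 893)) = 1/((643/(-269))*(1/33) + 876) = 1/((643*(-1/269))*(1/33) + 876) = 1/(-643/269*1/33 + 876) = 1/(-643/8877 + 876) = 1/(7775609/8877) = 8877/7775609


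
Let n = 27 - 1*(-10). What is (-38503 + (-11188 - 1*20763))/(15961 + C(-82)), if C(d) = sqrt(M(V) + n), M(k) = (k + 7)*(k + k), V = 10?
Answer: -562258147/127376572 + 35227*sqrt(377)/127376572 ≈ -4.4088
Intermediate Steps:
M(k) = 2*k*(7 + k) (M(k) = (7 + k)*(2*k) = 2*k*(7 + k))
n = 37 (n = 27 + 10 = 37)
C(d) = sqrt(377) (C(d) = sqrt(2*10*(7 + 10) + 37) = sqrt(2*10*17 + 37) = sqrt(340 + 37) = sqrt(377))
(-38503 + (-11188 - 1*20763))/(15961 + C(-82)) = (-38503 + (-11188 - 1*20763))/(15961 + sqrt(377)) = (-38503 + (-11188 - 20763))/(15961 + sqrt(377)) = (-38503 - 31951)/(15961 + sqrt(377)) = -70454/(15961 + sqrt(377))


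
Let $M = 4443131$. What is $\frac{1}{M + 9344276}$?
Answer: $\frac{1}{13787407} \approx 7.253 \cdot 10^{-8}$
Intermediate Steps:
$\frac{1}{M + 9344276} = \frac{1}{4443131 + 9344276} = \frac{1}{13787407}$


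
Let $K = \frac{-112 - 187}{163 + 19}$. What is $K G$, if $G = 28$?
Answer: $-46$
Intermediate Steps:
$K = - \frac{23}{14}$ ($K = - \frac{299}{182} = \left(-299\right) \frac{1}{182} = - \frac{23}{14} \approx -1.6429$)
$K G = \left(- \frac{23}{14}\right) 28 = -46$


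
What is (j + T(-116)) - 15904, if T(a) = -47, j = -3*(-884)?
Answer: -13299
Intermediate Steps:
j = 2652
(j + T(-116)) - 15904 = (2652 - 47) - 15904 = 2605 - 15904 = -13299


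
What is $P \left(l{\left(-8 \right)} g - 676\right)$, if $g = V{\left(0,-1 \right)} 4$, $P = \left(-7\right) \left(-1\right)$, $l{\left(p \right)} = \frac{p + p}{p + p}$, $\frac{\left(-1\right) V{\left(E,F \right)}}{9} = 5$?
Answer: $-5992$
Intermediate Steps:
$V{\left(E,F \right)} = -45$ ($V{\left(E,F \right)} = \left(-9\right) 5 = -45$)
$l{\left(p \right)} = 1$ ($l{\left(p \right)} = \frac{2 p}{2 p} = 2 p \frac{1}{2 p} = 1$)
$P = 7$
$g = -180$ ($g = \left(-45\right) 4 = -180$)
$P \left(l{\left(-8 \right)} g - 676\right) = 7 \left(1 \left(-180\right) - 676\right) = 7 \left(-180 - 676\right) = 7 \left(-856\right) = -5992$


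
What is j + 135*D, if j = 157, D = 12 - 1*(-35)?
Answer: 6502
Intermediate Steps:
D = 47 (D = 12 + 35 = 47)
j + 135*D = 157 + 135*47 = 157 + 6345 = 6502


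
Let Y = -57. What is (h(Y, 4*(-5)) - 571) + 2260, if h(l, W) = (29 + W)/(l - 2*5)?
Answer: 113154/67 ≈ 1688.9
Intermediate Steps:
h(l, W) = (29 + W)/(-10 + l) (h(l, W) = (29 + W)/(l - 10) = (29 + W)/(-10 + l))
(h(Y, 4*(-5)) - 571) + 2260 = ((29 + 4*(-5))/(-10 - 57) - 571) + 2260 = ((29 - 20)/(-67) - 571) + 2260 = (-1/67*9 - 571) + 2260 = (-9/67 - 571) + 2260 = -38266/67 + 2260 = 113154/67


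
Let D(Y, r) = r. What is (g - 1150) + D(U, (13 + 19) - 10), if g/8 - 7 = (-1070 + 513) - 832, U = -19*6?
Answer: -12184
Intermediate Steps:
U = -114
g = -11056 (g = 56 + 8*((-1070 + 513) - 832) = 56 + 8*(-557 - 832) = 56 + 8*(-1389) = 56 - 11112 = -11056)
(g - 1150) + D(U, (13 + 19) - 10) = (-11056 - 1150) + ((13 + 19) - 10) = -12206 + (32 - 10) = -12206 + 22 = -12184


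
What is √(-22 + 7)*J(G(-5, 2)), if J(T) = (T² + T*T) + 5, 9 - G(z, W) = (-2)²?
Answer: 55*I*√15 ≈ 213.01*I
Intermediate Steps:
G(z, W) = 5 (G(z, W) = 9 - 1*(-2)² = 9 - 1*4 = 9 - 4 = 5)
J(T) = 5 + 2*T² (J(T) = (T² + T²) + 5 = 2*T² + 5 = 5 + 2*T²)
√(-22 + 7)*J(G(-5, 2)) = √(-22 + 7)*(5 + 2*5²) = √(-15)*(5 + 2*25) = (I*√15)*(5 + 50) = (I*√15)*55 = 55*I*√15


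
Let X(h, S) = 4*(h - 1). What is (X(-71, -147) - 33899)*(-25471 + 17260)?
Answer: 280709457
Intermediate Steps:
X(h, S) = -4 + 4*h (X(h, S) = 4*(-1 + h) = -4 + 4*h)
(X(-71, -147) - 33899)*(-25471 + 17260) = ((-4 + 4*(-71)) - 33899)*(-25471 + 17260) = ((-4 - 284) - 33899)*(-8211) = (-288 - 33899)*(-8211) = -34187*(-8211) = 280709457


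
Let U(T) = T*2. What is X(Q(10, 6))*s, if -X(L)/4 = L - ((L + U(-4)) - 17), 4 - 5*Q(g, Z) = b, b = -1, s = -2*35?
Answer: 7000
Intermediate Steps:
U(T) = 2*T
s = -70
Q(g, Z) = 1 (Q(g, Z) = 4/5 - 1/5*(-1) = 4/5 + 1/5 = 1)
X(L) = -100 (X(L) = -4*(L - ((L + 2*(-4)) - 17)) = -4*(L - ((L - 8) - 17)) = -4*(L - ((-8 + L) - 17)) = -4*(L - (-25 + L)) = -4*(L + (25 - L)) = -4*25 = -100)
X(Q(10, 6))*s = -100*(-70) = 7000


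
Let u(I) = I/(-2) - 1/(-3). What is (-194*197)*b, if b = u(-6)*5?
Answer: -1910900/3 ≈ -6.3697e+5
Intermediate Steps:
u(I) = ⅓ - I/2 (u(I) = I*(-½) - 1*(-⅓) = -I/2 + ⅓ = ⅓ - I/2)
b = 50/3 (b = (⅓ - ½*(-6))*5 = (⅓ + 3)*5 = (10/3)*5 = 50/3 ≈ 16.667)
(-194*197)*b = -194*197*(50/3) = -38218*50/3 = -1910900/3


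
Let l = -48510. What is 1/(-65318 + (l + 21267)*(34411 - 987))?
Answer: -1/910635350 ≈ -1.0981e-9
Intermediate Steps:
1/(-65318 + (l + 21267)*(34411 - 987)) = 1/(-65318 + (-48510 + 21267)*(34411 - 987)) = 1/(-65318 - 27243*33424) = 1/(-65318 - 910570032) = 1/(-910635350) = -1/910635350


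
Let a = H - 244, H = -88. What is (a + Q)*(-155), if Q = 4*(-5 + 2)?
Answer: 53320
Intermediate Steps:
a = -332 (a = -88 - 244 = -332)
Q = -12 (Q = 4*(-3) = -12)
(a + Q)*(-155) = (-332 - 12)*(-155) = -344*(-155) = 53320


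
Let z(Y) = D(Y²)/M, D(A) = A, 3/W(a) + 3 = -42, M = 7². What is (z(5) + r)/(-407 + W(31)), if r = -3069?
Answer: 1127670/149597 ≈ 7.5381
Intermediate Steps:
M = 49
W(a) = -1/15 (W(a) = 3/(-3 - 42) = 3/(-45) = 3*(-1/45) = -1/15)
z(Y) = Y²/49
(z(5) + r)/(-407 + W(31)) = ((1/49)*5² - 3069)/(-407 - 1/15) = ((1/49)*25 - 3069)/(-6106/15) = (25/49 - 3069)*(-15/6106) = -150356/49*(-15/6106) = 1127670/149597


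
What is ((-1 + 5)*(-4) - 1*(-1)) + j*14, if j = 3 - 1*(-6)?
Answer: 111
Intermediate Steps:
j = 9 (j = 3 + 6 = 9)
((-1 + 5)*(-4) - 1*(-1)) + j*14 = ((-1 + 5)*(-4) - 1*(-1)) + 9*14 = (4*(-4) + 1) + 126 = (-16 + 1) + 126 = -15 + 126 = 111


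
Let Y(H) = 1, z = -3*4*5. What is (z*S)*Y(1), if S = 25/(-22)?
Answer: 750/11 ≈ 68.182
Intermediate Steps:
S = -25/22 (S = 25*(-1/22) = -25/22 ≈ -1.1364)
z = -60 (z = -12*5 = -60)
(z*S)*Y(1) = -60*(-25/22)*1 = (750/11)*1 = 750/11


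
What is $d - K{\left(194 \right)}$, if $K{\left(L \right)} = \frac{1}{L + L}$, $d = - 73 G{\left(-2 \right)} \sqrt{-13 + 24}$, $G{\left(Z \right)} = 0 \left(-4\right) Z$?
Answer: $- \frac{1}{388} \approx -0.0025773$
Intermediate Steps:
$G{\left(Z \right)} = 0$ ($G{\left(Z \right)} = 0 Z = 0$)
$d = 0$ ($d = \left(-73\right) 0 \sqrt{-13 + 24} = 0 \sqrt{11} = 0$)
$K{\left(L \right)} = \frac{1}{2 L}$
$d - K{\left(194 \right)} = 0 - \frac{1}{2 \cdot 194} = 0 - \frac{1}{2} \cdot \frac{1}{194} = 0 - \frac{1}{388} = - \frac{1}{388}$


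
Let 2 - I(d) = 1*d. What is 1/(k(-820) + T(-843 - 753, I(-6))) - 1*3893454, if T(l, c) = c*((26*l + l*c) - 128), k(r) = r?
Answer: -1697374632025/435956 ≈ -3.8935e+6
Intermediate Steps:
I(d) = 2 - d
T(l, c) = c*(-128 + 26*l + c*l) (T(l, c) = c*((26*l + c*l) - 128) = c*(-128 + 26*l + c*l))
1/(k(-820) + T(-843 - 753, I(-6))) - 1*3893454 = 1/(-820 + (2 - 1*(-6))*(-128 + 26*(-843 - 753) + (2 - 1*(-6))*(-843 - 753))) - 1*3893454 = 1/(-820 + (2 + 6)*(-128 + 26*(-1596) + (2 + 6)*(-1596))) - 3893454 = 1/(-820 + 8*(-128 - 41496 + 8*(-1596))) - 3893454 = 1/(-820 + 8*(-128 - 41496 - 12768)) - 3893454 = 1/(-820 + 8*(-54392)) - 3893454 = 1/(-820 - 435136) - 3893454 = 1/(-435956) - 3893454 = -1/435956 - 3893454 = -1697374632025/435956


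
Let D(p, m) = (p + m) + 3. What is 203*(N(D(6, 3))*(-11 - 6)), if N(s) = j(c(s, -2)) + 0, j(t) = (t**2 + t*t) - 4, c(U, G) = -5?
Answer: -158746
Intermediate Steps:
j(t) = -4 + 2*t**2 (j(t) = (t**2 + t**2) - 4 = 2*t**2 - 4 = -4 + 2*t**2)
D(p, m) = 3 + m + p (D(p, m) = (m + p) + 3 = 3 + m + p)
N(s) = 46 (N(s) = (-4 + 2*(-5)**2) + 0 = (-4 + 2*25) + 0 = (-4 + 50) + 0 = 46 + 0 = 46)
203*(N(D(6, 3))*(-11 - 6)) = 203*(46*(-11 - 6)) = 203*(46*(-17)) = 203*(-782) = -158746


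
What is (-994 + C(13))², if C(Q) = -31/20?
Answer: 396447921/400 ≈ 9.9112e+5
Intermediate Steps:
C(Q) = -31/20 (C(Q) = -31*1/20 = -31/20)
(-994 + C(13))² = (-994 - 31/20)² = (-19911/20)² = 396447921/400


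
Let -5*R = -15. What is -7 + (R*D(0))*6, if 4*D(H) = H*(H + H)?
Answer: -7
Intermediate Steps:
R = 3 (R = -⅕*(-15) = 3)
D(H) = H²/2 (D(H) = (H*(H + H))/4 = (H*(2*H))/4 = (2*H²)/4 = H²/2)
-7 + (R*D(0))*6 = -7 + (3*((½)*0²))*6 = -7 + (3*((½)*0))*6 = -7 + (3*0)*6 = -7 + 0*6 = -7 + 0 = -7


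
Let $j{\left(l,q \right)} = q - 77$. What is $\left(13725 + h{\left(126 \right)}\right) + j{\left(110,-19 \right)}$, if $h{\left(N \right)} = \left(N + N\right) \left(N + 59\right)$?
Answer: $60249$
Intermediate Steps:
$h{\left(N \right)} = 2 N \left(59 + N\right)$
$j{\left(l,q \right)} = -77 + q$ ($j{\left(l,q \right)} = q - 77 = -77 + q$)
$\left(13725 + h{\left(126 \right)}\right) + j{\left(110,-19 \right)} = \left(13725 + 2 \cdot 126 \left(59 + 126\right)\right) - 96 = \left(13725 + 2 \cdot 126 \cdot 185\right) - 96 = \left(13725 + 46620\right) - 96 = 60345 - 96 = 60249$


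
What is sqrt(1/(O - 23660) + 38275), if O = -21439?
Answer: 16*sqrt(33788316119)/15033 ≈ 195.64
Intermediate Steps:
sqrt(1/(O - 23660) + 38275) = sqrt(1/(-21439 - 23660) + 38275) = sqrt(1/(-45099) + 38275) = sqrt(-1/45099 + 38275) = sqrt(1726164224/45099) = 16*sqrt(33788316119)/15033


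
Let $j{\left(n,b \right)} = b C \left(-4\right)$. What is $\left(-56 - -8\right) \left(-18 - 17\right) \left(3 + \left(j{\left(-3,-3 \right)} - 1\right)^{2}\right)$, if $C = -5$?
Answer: $6256320$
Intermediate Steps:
$j{\left(n,b \right)} = 20 b$ ($j{\left(n,b \right)} = b \left(-5\right) \left(-4\right) = - 5 b \left(-4\right) = 20 b$)
$\left(-56 - -8\right) \left(-18 - 17\right) \left(3 + \left(j{\left(-3,-3 \right)} - 1\right)^{2}\right) = \left(-56 - -8\right) \left(-18 - 17\right) \left(3 + \left(20 \left(-3\right) - 1\right)^{2}\right) = \left(-56 + 8\right) \left(- 35 \left(3 + \left(-60 - 1\right)^{2}\right)\right) = - 48 \left(- 35 \left(3 + \left(-61\right)^{2}\right)\right) = - 48 \left(- 35 \left(3 + 3721\right)\right) = - 48 \left(\left(-35\right) 3724\right) = \left(-48\right) \left(-130340\right) = 6256320$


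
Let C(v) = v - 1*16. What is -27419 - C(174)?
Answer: -27577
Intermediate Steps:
C(v) = -16 + v (C(v) = v - 16 = -16 + v)
-27419 - C(174) = -27419 - (-16 + 174) = -27419 - 1*158 = -27419 - 158 = -27577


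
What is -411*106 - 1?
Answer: -43567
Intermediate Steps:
-411*106 - 1 = -43566 - 1 = -43567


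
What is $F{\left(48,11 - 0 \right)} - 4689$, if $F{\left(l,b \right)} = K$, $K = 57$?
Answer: $-4632$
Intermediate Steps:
$F{\left(l,b \right)} = 57$
$F{\left(48,11 - 0 \right)} - 4689 = 57 - 4689 = -4632$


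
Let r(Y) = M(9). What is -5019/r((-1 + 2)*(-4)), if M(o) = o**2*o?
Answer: -1673/243 ≈ -6.8848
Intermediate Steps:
M(o) = o**3
r(Y) = 729 (r(Y) = 9**3 = 729)
-5019/r((-1 + 2)*(-4)) = -5019/729 = -5019*1/729 = -1673/243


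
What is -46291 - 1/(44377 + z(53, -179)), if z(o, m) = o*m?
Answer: -1615092991/34890 ≈ -46291.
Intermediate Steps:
z(o, m) = m*o
-46291 - 1/(44377 + z(53, -179)) = -46291 - 1/(44377 - 179*53) = -46291 - 1/(44377 - 9487) = -46291 - 1/34890 = -1615092991/34890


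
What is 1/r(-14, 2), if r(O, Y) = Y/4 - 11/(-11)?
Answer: ⅔ ≈ 0.66667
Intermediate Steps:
r(O, Y) = 1 + Y/4 (r(O, Y) = Y*(¼) - 11*(-1/11) = Y/4 + 1 = 1 + Y/4)
1/r(-14, 2) = 1/(1 + (¼)*2) = 1/(1 + ½) = 1/(3/2) = ⅔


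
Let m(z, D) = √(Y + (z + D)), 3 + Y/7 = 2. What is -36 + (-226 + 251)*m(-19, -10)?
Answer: -36 + 150*I ≈ -36.0 + 150.0*I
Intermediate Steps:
Y = -7 (Y = -21 + 7*2 = -21 + 14 = -7)
m(z, D) = √(-7 + D + z) (m(z, D) = √(-7 + (z + D)) = √(-7 + (D + z)) = √(-7 + D + z))
-36 + (-226 + 251)*m(-19, -10) = -36 + (-226 + 251)*√(-7 - 10 - 19) = -36 + 25*√(-36) = -36 + 25*(6*I) = -36 + 150*I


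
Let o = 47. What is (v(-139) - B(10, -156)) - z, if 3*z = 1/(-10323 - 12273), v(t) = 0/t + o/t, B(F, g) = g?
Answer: 1466729095/9422532 ≈ 155.66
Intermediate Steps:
v(t) = 47/t (v(t) = 0/t + 47/t = 0 + 47/t = 47/t)
z = -1/67788 (z = 1/(3*(-10323 - 12273)) = (⅓)/(-22596) = (⅓)*(-1/22596) = -1/67788 ≈ -1.4752e-5)
(v(-139) - B(10, -156)) - z = (47/(-139) - 1*(-156)) - 1*(-1/67788) = (47*(-1/139) + 156) + 1/67788 = (-47/139 + 156) + 1/67788 = 21637/139 + 1/67788 = 1466729095/9422532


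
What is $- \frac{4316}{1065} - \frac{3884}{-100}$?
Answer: $\frac{185243}{5325} \approx 34.787$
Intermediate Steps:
$- \frac{4316}{1065} - \frac{3884}{-100} = \left(-4316\right) \frac{1}{1065} - - \frac{971}{25} = - \frac{4316}{1065} + \frac{971}{25} = \frac{185243}{5325}$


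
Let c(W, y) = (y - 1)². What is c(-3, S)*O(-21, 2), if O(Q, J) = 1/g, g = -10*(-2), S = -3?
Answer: ⅘ ≈ 0.80000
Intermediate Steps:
c(W, y) = (-1 + y)²
g = 20
O(Q, J) = 1/20
c(-3, S)*O(-21, 2) = (-1 - 3)²*(1/20) = (-4)²*(1/20) = 16*(1/20) = ⅘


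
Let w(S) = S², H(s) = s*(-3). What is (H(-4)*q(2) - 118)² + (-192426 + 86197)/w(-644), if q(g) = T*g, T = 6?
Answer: 280255307/414736 ≈ 675.74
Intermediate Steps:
q(g) = 6*g
H(s) = -3*s
(H(-4)*q(2) - 118)² + (-192426 + 86197)/w(-644) = ((-3*(-4))*(6*2) - 118)² + (-192426 + 86197)/((-644)²) = (12*12 - 118)² - 106229/414736 = (144 - 118)² - 106229*1/414736 = 26² - 106229/414736 = 676 - 106229/414736 = 280255307/414736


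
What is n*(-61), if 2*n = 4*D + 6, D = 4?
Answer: -671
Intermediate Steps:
n = 11 (n = (4*4 + 6)/2 = (16 + 6)/2 = (1/2)*22 = 11)
n*(-61) = 11*(-61) = -671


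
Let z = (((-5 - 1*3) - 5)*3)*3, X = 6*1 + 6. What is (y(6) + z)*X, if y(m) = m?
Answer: -1332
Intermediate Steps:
X = 12 (X = 6 + 6 = 12)
z = -117 (z = (((-5 - 3) - 5)*3)*3 = ((-8 - 5)*3)*3 = -13*3*3 = -39*3 = -117)
(y(6) + z)*X = (6 - 117)*12 = -111*12 = -1332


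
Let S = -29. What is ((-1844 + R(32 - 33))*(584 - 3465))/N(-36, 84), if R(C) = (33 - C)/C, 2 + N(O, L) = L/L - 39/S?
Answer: 78452511/5 ≈ 1.5690e+7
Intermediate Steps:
N(O, L) = 10/29 (N(O, L) = -2 + (L/L - 39/(-29)) = -2 + (1 - 39*(-1/29)) = -2 + (1 + 39/29) = -2 + 68/29 = 10/29)
R(C) = (33 - C)/C
((-1844 + R(32 - 33))*(584 - 3465))/N(-36, 84) = ((-1844 + (33 - (32 - 33))/(32 - 33))*(584 - 3465))/(10/29) = ((-1844 + (33 - 1*(-1))/(-1))*(-2881))*(29/10) = ((-1844 - (33 + 1))*(-2881))*(29/10) = ((-1844 - 1*34)*(-2881))*(29/10) = ((-1844 - 34)*(-2881))*(29/10) = -1878*(-2881)*(29/10) = 5410518*(29/10) = 78452511/5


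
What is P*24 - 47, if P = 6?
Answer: 97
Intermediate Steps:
P*24 - 47 = 6*24 - 47 = 144 - 47 = 97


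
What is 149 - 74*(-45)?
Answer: 3479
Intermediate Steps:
149 - 74*(-45) = 149 + 3330 = 3479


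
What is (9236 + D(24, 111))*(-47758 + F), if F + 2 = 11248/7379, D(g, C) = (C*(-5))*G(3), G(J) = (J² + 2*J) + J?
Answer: 265716983168/7379 ≈ 3.6010e+7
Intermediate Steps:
G(J) = J² + 3*J
D(g, C) = -90*C (D(g, C) = (C*(-5))*(3*(3 + 3)) = (-5*C)*(3*6) = -5*C*18 = -90*C)
F = -3510/7379 (F = -2 + 11248/7379 = -3510/7379 ≈ -0.47567)
(9236 + D(24, 111))*(-47758 + F) = (9236 - 90*111)*(-47758 - 3510/7379) = (9236 - 9990)*(-352409792/7379) = -754*(-352409792/7379) = 265716983168/7379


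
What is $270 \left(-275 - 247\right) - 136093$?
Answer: $-277033$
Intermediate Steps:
$270 \left(-275 - 247\right) - 136093 = 270 \left(-522\right) - 136093 = -140940 - 136093 = -277033$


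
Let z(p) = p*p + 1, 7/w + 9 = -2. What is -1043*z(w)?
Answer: -177310/121 ≈ -1465.4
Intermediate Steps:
w = -7/11 (w = 7/(-9 - 2) = 7/(-11) = 7*(-1/11) = -7/11 ≈ -0.63636)
z(p) = 1 + p² (z(p) = p² + 1 = 1 + p²)
-1043*z(w) = -1043*(1 + (-7/11)²) = -1043*(1 + 49/121) = -1043*170/121 = -177310/121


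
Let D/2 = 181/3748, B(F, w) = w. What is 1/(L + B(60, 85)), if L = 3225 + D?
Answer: 1874/6203121 ≈ 0.00030211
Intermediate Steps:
D = 181/1874 (D = 2*(181/3748) = 181/1874 ≈ 0.096585)
L = 6043831/1874 (L = 3225 + 181/1874 = 6043831/1874 ≈ 3225.1)
1/(L + B(60, 85)) = 1/(6043831/1874 + 85) = 1/(6203121/1874) = 1874/6203121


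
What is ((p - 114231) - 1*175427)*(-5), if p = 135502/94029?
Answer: 136180582900/94029 ≈ 1.4483e+6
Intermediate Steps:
p = 135502/94029 (p = 135502*(1/94029) = 135502/94029 ≈ 1.4411)
((p - 114231) - 1*175427)*(-5) = ((135502/94029 - 114231) - 1*175427)*(-5) = (-10740891197/94029 - 175427)*(-5) = -27236116580/94029*(-5) = 136180582900/94029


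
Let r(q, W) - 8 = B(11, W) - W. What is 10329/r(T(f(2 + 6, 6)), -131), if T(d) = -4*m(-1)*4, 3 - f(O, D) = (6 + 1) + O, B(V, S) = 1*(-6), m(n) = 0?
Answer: 10329/133 ≈ 77.662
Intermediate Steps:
B(V, S) = -6
f(O, D) = -4 - O (f(O, D) = 3 - ((6 + 1) + O) = 3 - (7 + O) = 3 + (-7 - O) = -4 - O)
T(d) = 0 (T(d) = -4*0*4 = 0*4 = 0)
r(q, W) = 2 - W (r(q, W) = 8 + (-6 - W) = 2 - W)
10329/r(T(f(2 + 6, 6)), -131) = 10329/(2 - 1*(-131)) = 10329/(2 + 131) = 10329/133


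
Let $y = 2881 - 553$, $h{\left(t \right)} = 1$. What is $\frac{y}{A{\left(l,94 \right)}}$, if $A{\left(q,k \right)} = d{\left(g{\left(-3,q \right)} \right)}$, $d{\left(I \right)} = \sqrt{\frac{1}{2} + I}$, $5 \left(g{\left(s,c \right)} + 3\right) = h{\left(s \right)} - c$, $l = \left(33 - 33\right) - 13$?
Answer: $776 \sqrt{30} \approx 4250.3$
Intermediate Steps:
$l = -13$ ($l = 0 - 13 = -13$)
$g{\left(s,c \right)} = - \frac{14}{5} - \frac{c}{5}$ ($g{\left(s,c \right)} = -3 + \frac{1 - c}{5} = -3 - \left(- \frac{1}{5} + \frac{c}{5}\right) = - \frac{14}{5} - \frac{c}{5}$)
$d{\left(I \right)} = \sqrt{\frac{1}{2} + I}$
$A{\left(q,k \right)} = \frac{\sqrt{- \frac{46}{5} - \frac{4 q}{5}}}{2}$ ($A{\left(q,k \right)} = \frac{\sqrt{2 + 4 \left(- \frac{14}{5} - \frac{q}{5}\right)}}{2} = \frac{\sqrt{2 - \left(\frac{56}{5} + \frac{4 q}{5}\right)}}{2} = \frac{\sqrt{- \frac{46}{5} - \frac{4 q}{5}}}{2}$)
$y = 2328$
$\frac{y}{A{\left(l,94 \right)}} = \frac{2328}{\frac{1}{10} \sqrt{-230 - -260}} = \frac{2328}{\frac{1}{10} \sqrt{-230 + 260}} = \frac{2328}{\frac{1}{10} \sqrt{30}} = 2328 \frac{\sqrt{30}}{3} = 776 \sqrt{30}$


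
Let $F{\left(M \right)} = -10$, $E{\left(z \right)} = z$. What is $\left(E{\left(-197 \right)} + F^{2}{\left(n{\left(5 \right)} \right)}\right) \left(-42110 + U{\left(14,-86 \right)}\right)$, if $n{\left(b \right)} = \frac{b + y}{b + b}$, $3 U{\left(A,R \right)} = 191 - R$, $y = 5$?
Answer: $\frac{12227141}{3} \approx 4.0757 \cdot 10^{6}$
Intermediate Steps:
$U{\left(A,R \right)} = \frac{191}{3} - \frac{R}{3}$ ($U{\left(A,R \right)} = \frac{191 - R}{3} = \frac{191}{3} - \frac{R}{3}$)
$n{\left(b \right)} = \frac{5 + b}{2 b}$ ($n{\left(b \right)} = \frac{b + 5}{b + b} = \frac{5 + b}{2 b}$)
$\left(E{\left(-197 \right)} + F^{2}{\left(n{\left(5 \right)} \right)}\right) \left(-42110 + U{\left(14,-86 \right)}\right) = \left(-197 + \left(-10\right)^{2}\right) \left(-42110 + \left(\frac{191}{3} - - \frac{86}{3}\right)\right) = \left(-197 + 100\right) \left(-42110 + \left(\frac{191}{3} + \frac{86}{3}\right)\right) = - 97 \left(-42110 + \frac{277}{3}\right) = \left(-97\right) \left(- \frac{126053}{3}\right) = \frac{12227141}{3}$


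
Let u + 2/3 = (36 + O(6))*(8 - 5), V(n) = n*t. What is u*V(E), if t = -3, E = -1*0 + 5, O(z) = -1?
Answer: -1565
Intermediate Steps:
E = 5 (E = 0 + 5 = 5)
V(n) = -3*n (V(n) = n*(-3) = -3*n)
u = 313/3 (u = -2/3 + (36 - 1)*(8 - 5) = -2/3 + 35*3 = -2/3 + 105 = 313/3 ≈ 104.33)
u*V(E) = 313*(-3*5)/3 = (313/3)*(-15) = -1565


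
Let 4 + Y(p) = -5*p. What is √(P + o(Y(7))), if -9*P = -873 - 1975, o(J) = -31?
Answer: √2569/3 ≈ 16.895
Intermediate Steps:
Y(p) = -4 - 5*p
P = 2848/9 (P = -(-873 - 1975)/9 = -⅑*(-2848) = 2848/9 ≈ 316.44)
√(P + o(Y(7))) = √(2848/9 - 31) = √(2569/9) = √2569/3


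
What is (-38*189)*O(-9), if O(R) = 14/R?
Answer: 11172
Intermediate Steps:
(-38*189)*O(-9) = (-38*189)*(14/(-9)) = -100548*(-1)/9 = -7182*(-14/9) = 11172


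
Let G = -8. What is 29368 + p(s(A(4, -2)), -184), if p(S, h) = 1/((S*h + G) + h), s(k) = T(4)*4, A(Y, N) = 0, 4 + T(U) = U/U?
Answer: 59205889/2016 ≈ 29368.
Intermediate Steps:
T(U) = -3 (T(U) = -4 + U/U = -4 + 1 = -3)
s(k) = -12 (s(k) = -3*4 = -12)
p(S, h) = 1/(-8 + h + S*h) (p(S, h) = 1/((S*h - 8) + h) = 1/((-8 + S*h) + h) = 1/(-8 + h + S*h))
29368 + p(s(A(4, -2)), -184) = 29368 + 1/(-8 - 184 - 12*(-184)) = 29368 + 1/(-8 - 184 + 2208) = 29368 + 1/2016 = 59205889/2016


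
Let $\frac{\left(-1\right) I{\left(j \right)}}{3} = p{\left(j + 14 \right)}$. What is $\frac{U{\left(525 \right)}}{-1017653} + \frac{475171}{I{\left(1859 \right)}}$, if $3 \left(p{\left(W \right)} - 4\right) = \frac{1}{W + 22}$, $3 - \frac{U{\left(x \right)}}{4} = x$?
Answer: $- \frac{916344624508177}{23142446873} \approx -39596.0$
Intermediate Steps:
$U{\left(x \right)} = 12 - 4 x$
$p{\left(W \right)} = 4 + \frac{1}{3 \left(22 + W\right)}$ ($p{\left(W \right)} = 4 + \frac{1}{3 \left(W + 22\right)} = 4 + \frac{1}{3 \left(22 + W\right)}$)
$I{\left(j \right)} = - \frac{433 + 12 j}{36 + j}$ ($I{\left(j \right)} = - 3 \frac{265 + 12 \left(j + 14\right)}{3 \left(22 + \left(j + 14\right)\right)} = - 3 \frac{265 + 12 \left(14 + j\right)}{3 \left(22 + \left(14 + j\right)\right)} = - 3 \frac{265 + \left(168 + 12 j\right)}{3 \left(36 + j\right)} = - 3 \frac{433 + 12 j}{3 \left(36 + j\right)} = - \frac{433 + 12 j}{36 + j}$)
$\frac{U{\left(525 \right)}}{-1017653} + \frac{475171}{I{\left(1859 \right)}} = \frac{12 - 2100}{-1017653} + \frac{475171}{\frac{1}{36 + 1859} \left(-433 - 22308\right)} = \left(12 - 2100\right) \left(- \frac{1}{1017653}\right) + \frac{475171}{\frac{1}{1895} \left(-433 - 22308\right)} = \left(-2088\right) \left(- \frac{1}{1017653}\right) + \frac{475171}{\frac{1}{1895} \left(-22741\right)} = \frac{2088}{1017653} + \frac{475171}{- \frac{22741}{1895}} = \frac{2088}{1017653} + 475171 \left(- \frac{1895}{22741}\right) = \frac{2088}{1017653} - \frac{900449045}{22741} = - \frac{916344624508177}{23142446873}$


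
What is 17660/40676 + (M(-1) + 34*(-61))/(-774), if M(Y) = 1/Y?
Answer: 24517885/7870806 ≈ 3.1150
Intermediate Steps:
M(Y) = 1/Y
17660/40676 + (M(-1) + 34*(-61))/(-774) = 17660/40676 + (1/(-1) + 34*(-61))/(-774) = 17660*(1/40676) + (-1 - 2074)*(-1/774) = 4415/10169 - 2075*(-1/774) = 4415/10169 + 2075/774 = 24517885/7870806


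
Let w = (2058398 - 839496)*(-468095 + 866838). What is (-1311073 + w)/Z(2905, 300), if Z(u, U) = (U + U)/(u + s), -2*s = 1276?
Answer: 1101823955099171/600 ≈ 1.8364e+12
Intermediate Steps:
s = -638 (s = -½*1276 = -638)
w = 486028640186 (w = 1218902*398743 = 486028640186)
Z(u, U) = 2*U/(-638 + u) (Z(u, U) = (U + U)/(u - 638) = (2*U)/(-638 + u) = 2*U/(-638 + u))
(-1311073 + w)/Z(2905, 300) = (-1311073 + 486028640186)/((2*300/(-638 + 2905))) = 486027329113/((2*300/2267)) = 486027329113/((2*300*(1/2267))) = 486027329113/(600/2267) = 486027329113*(2267/600) = 1101823955099171/600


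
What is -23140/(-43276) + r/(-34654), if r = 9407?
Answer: 98699057/374921626 ≈ 0.26325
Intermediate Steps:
-23140/(-43276) + r/(-34654) = -23140/(-43276) + 9407/(-34654) = -23140*(-1/43276) + 9407*(-1/34654) = 5785/10819 - 9407/34654 = 98699057/374921626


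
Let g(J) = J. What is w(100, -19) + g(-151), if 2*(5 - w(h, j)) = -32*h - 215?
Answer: 3123/2 ≈ 1561.5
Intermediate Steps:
w(h, j) = 225/2 + 16*h (w(h, j) = 5 - (-32*h - 215)/2 = 5 - (-215 - 32*h)/2 = 5 + (215/2 + 16*h) = 225/2 + 16*h)
w(100, -19) + g(-151) = (225/2 + 16*100) - 151 = (225/2 + 1600) - 151 = 3425/2 - 151 = 3123/2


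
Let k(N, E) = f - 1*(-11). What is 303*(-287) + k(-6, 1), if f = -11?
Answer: -86961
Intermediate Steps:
k(N, E) = 0 (k(N, E) = -11 - 1*(-11) = -11 + 11 = 0)
303*(-287) + k(-6, 1) = 303*(-287) + 0 = -86961 + 0 = -86961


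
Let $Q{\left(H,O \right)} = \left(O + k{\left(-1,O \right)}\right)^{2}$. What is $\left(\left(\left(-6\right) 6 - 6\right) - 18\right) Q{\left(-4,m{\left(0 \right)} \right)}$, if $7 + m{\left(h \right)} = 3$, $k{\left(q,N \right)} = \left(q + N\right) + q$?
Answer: $-6000$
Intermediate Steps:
$k{\left(q,N \right)} = N + 2 q$ ($k{\left(q,N \right)} = \left(N + q\right) + q = N + 2 q$)
$m{\left(h \right)} = -4$ ($m{\left(h \right)} = -7 + 3 = -4$)
$Q{\left(H,O \right)} = \left(-2 + 2 O\right)^{2}$ ($Q{\left(H,O \right)} = \left(O + \left(O + 2 \left(-1\right)\right)\right)^{2} = \left(O + \left(O - 2\right)\right)^{2} = \left(O + \left(-2 + O\right)\right)^{2} = \left(-2 + 2 O\right)^{2}$)
$\left(\left(\left(-6\right) 6 - 6\right) - 18\right) Q{\left(-4,m{\left(0 \right)} \right)} = \left(\left(\left(-6\right) 6 - 6\right) - 18\right) 4 \left(-1 - 4\right)^{2} = \left(\left(-36 - 6\right) - 18\right) 4 \left(-5\right)^{2} = \left(-42 - 18\right) 4 \cdot 25 = \left(-60\right) 100 = -6000$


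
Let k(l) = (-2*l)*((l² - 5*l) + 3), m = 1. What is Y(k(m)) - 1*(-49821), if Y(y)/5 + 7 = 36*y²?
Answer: 50506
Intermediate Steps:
k(l) = -2*l*(3 + l² - 5*l) (k(l) = (-2*l)*(3 + l² - 5*l) = -2*l*(3 + l² - 5*l))
Y(y) = -35 + 180*y² (Y(y) = -35 + 5*(36*y²) = -35 + 180*y²)
Y(k(m)) - 1*(-49821) = (-35 + 180*(2*1*(-3 - 1*1² + 5*1))²) - 1*(-49821) = (-35 + 180*(2*1*(-3 - 1*1 + 5))²) + 49821 = (-35 + 180*(2*1*(-3 - 1 + 5))²) + 49821 = (-35 + 180*(2*1*1)²) + 49821 = (-35 + 180*2²) + 49821 = (-35 + 180*4) + 49821 = (-35 + 720) + 49821 = 685 + 49821 = 50506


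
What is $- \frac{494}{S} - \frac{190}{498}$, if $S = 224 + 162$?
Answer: $- \frac{79838}{48057} \approx -1.6613$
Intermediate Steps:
$S = 386$
$- \frac{494}{S} - \frac{190}{498} = - \frac{494}{386} - \frac{190}{498} = \left(-494\right) \frac{1}{386} - \frac{95}{249} = - \frac{247}{193} - \frac{95}{249} = - \frac{79838}{48057}$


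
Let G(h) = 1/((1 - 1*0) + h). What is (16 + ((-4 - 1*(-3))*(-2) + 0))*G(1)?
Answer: 9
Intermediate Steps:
G(h) = 1/(1 + h) (G(h) = 1/((1 + 0) + h) = 1/(1 + h))
(16 + ((-4 - 1*(-3))*(-2) + 0))*G(1) = (16 + ((-4 - 1*(-3))*(-2) + 0))/(1 + 1) = (16 + ((-4 + 3)*(-2) + 0))/2 = (16 + (-1*(-2) + 0))*(1/2) = (16 + (2 + 0))*(1/2) = (16 + 2)*(1/2) = 18*(1/2) = 9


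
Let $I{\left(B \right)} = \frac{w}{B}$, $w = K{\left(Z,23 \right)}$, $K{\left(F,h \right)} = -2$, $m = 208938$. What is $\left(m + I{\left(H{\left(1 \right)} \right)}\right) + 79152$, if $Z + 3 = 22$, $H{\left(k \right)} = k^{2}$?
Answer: $288088$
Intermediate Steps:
$Z = 19$ ($Z = -3 + 22 = 19$)
$w = -2$
$I{\left(B \right)} = - \frac{2}{B}$
$\left(m + I{\left(H{\left(1 \right)} \right)}\right) + 79152 = \left(208938 - \frac{2}{1^{2}}\right) + 79152 = \left(208938 - \frac{2}{1}\right) + 79152 = \left(208938 - 2\right) + 79152 = 208936 + 79152 = 288088$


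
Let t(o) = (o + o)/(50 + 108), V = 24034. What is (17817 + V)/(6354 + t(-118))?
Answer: 3306229/501848 ≈ 6.5881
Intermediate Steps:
t(o) = o/79 (t(o) = (2*o)/158 = o/79)
(17817 + V)/(6354 + t(-118)) = (17817 + 24034)/(6354 + (1/79)*(-118)) = 41851/(6354 - 118/79) = 41851/(501848/79) = 41851*(79/501848) = 3306229/501848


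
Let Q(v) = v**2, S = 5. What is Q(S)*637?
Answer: 15925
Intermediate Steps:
Q(S)*637 = 5**2*637 = 25*637 = 15925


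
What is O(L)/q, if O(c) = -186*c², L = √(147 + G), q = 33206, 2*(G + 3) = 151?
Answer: -40827/33206 ≈ -1.2295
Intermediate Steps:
G = 145/2 (G = -3 + (½)*151 = -3 + 151/2 = 145/2 ≈ 72.500)
L = √878/2 (L = √(147 + 145/2) = √(439/2) = √878/2 ≈ 14.816)
O(L)/q = -186*(√878/2)²/33206 = -186*439/2*(1/33206) = -40827*1/33206 = -40827/33206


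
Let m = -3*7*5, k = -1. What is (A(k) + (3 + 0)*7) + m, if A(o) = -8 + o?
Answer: -93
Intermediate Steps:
m = -105 (m = -21*5 = -105)
(A(k) + (3 + 0)*7) + m = ((-8 - 1) + (3 + 0)*7) - 105 = (-9 + 3*7) - 105 = (-9 + 21) - 105 = 12 - 105 = -93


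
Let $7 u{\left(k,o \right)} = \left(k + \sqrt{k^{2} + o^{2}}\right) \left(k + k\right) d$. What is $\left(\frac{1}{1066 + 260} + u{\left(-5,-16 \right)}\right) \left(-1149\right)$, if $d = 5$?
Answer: $- \frac{126967181}{3094} + \frac{57450 \sqrt{281}}{7} \approx 96540.0$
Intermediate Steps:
$u{\left(k,o \right)} = \frac{10 k \left(k + \sqrt{k^{2} + o^{2}}\right)}{7}$ ($u{\left(k,o \right)} = \frac{\left(k + \sqrt{k^{2} + o^{2}}\right) \left(k + k\right) 5}{7} = \frac{\left(k + \sqrt{k^{2} + o^{2}}\right) 2 k 5}{7} = \frac{\left(k + \sqrt{k^{2} + o^{2}}\right) 10 k}{7} = \frac{10 k \left(k + \sqrt{k^{2} + o^{2}}\right)}{7}$)
$\left(\frac{1}{1066 + 260} + u{\left(-5,-16 \right)}\right) \left(-1149\right) = \left(\frac{1}{1066 + 260} + \frac{10}{7} \left(-5\right) \left(-5 + \sqrt{\left(-5\right)^{2} + \left(-16\right)^{2}}\right)\right) \left(-1149\right) = \left(\frac{1}{1326} + \frac{10}{7} \left(-5\right) \left(-5 + \sqrt{25 + 256}\right)\right) \left(-1149\right) = \left(\frac{1}{1326} + \frac{10}{7} \left(-5\right) \left(-5 + \sqrt{281}\right)\right) \left(-1149\right) = \left(\frac{1}{1326} + \left(\frac{250}{7} - \frac{50 \sqrt{281}}{7}\right)\right) \left(-1149\right) = \left(\frac{331507}{9282} - \frac{50 \sqrt{281}}{7}\right) \left(-1149\right) = - \frac{126967181}{3094} + \frac{57450 \sqrt{281}}{7}$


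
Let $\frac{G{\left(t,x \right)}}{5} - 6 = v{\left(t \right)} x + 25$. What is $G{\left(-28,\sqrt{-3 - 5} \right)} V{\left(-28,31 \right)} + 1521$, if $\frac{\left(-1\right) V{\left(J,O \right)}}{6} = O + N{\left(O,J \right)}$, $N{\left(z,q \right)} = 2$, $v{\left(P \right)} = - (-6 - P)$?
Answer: $-29169 + 43560 i \sqrt{2} \approx -29169.0 + 61603.0 i$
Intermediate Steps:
$v{\left(P \right)} = 6 + P$
$V{\left(J,O \right)} = -12 - 6 O$ ($V{\left(J,O \right)} = - 6 \left(O + 2\right) = - 6 \left(2 + O\right) = -12 - 6 O$)
$G{\left(t,x \right)} = 155 + 5 x \left(6 + t\right)$ ($G{\left(t,x \right)} = 30 + 5 \left(\left(6 + t\right) x + 25\right) = 30 + 5 \left(x \left(6 + t\right) + 25\right) = 30 + 5 \left(25 + x \left(6 + t\right)\right) = 30 + \left(125 + 5 x \left(6 + t\right)\right) = 155 + 5 x \left(6 + t\right)$)
$G{\left(-28,\sqrt{-3 - 5} \right)} V{\left(-28,31 \right)} + 1521 = \left(155 + 5 \sqrt{-3 - 5} \left(6 - 28\right)\right) \left(-12 - 186\right) + 1521 = \left(155 + 5 \sqrt{-8} \left(-22\right)\right) \left(-12 - 186\right) + 1521 = \left(155 + 5 \cdot 2 i \sqrt{2} \left(-22\right)\right) \left(-198\right) + 1521 = \left(155 - 220 i \sqrt{2}\right) \left(-198\right) + 1521 = \left(-30690 + 43560 i \sqrt{2}\right) + 1521 = -29169 + 43560 i \sqrt{2}$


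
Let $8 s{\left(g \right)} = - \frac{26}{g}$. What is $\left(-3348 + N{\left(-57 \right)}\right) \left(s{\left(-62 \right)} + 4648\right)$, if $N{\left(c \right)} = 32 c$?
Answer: $- \frac{1490463081}{62} \approx -2.404 \cdot 10^{7}$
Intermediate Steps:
$s{\left(g \right)} = - \frac{13}{4 g}$ ($s{\left(g \right)} = \frac{\left(-26\right) \frac{1}{g}}{8} = - \frac{13}{4 g}$)
$\left(-3348 + N{\left(-57 \right)}\right) \left(s{\left(-62 \right)} + 4648\right) = \left(-3348 + 32 \left(-57\right)\right) \left(- \frac{13}{4 \left(-62\right)} + 4648\right) = \left(-3348 - 1824\right) \left(\left(- \frac{13}{4}\right) \left(- \frac{1}{62}\right) + 4648\right) = - 5172 \left(\frac{13}{248} + 4648\right) = \left(-5172\right) \frac{1152717}{248} = - \frac{1490463081}{62}$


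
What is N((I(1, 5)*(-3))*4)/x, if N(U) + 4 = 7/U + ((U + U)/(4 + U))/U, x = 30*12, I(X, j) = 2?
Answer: -527/43200 ≈ -0.012199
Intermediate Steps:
x = 360
N(U) = -4 + 2/(4 + U) + 7/U (N(U) = -4 + (7/U + ((U + U)/(4 + U))/U) = -4 + (7/U + ((2*U)/(4 + U))/U) = -4 + (7/U + (2*U/(4 + U))/U) = -4 + (7/U + 2/(4 + U)) = -4 + (2/(4 + U) + 7/U) = -4 + 2/(4 + U) + 7/U)
N((I(1, 5)*(-3))*4)/x = ((28 - 7*2*(-3)*4 - 4*((2*(-3))*4)²)/((((2*(-3))*4))*(4 + (2*(-3))*4)))/360 = ((28 - (-42)*4 - 4*(-6*4)²)/(((-6*4))*(4 - 6*4)))*(1/360) = ((28 - 7*(-24) - 4*(-24)²)/((-24)*(4 - 24)))*(1/360) = -1/24*(28 + 168 - 4*576)/(-20)*(1/360) = -1/24*(-1/20)*(28 + 168 - 2304)*(1/360) = -1/24*(-1/20)*(-2108)*(1/360) = -527/120*1/360 = -527/43200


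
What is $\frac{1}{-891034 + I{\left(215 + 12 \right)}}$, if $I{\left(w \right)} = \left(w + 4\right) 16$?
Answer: $- \frac{1}{887338} \approx -1.127 \cdot 10^{-6}$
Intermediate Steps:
$I{\left(w \right)} = 64 + 16 w$ ($I{\left(w \right)} = \left(4 + w\right) 16 = 64 + 16 w$)
$\frac{1}{-891034 + I{\left(215 + 12 \right)}} = \frac{1}{-891034 + \left(64 + 16 \left(215 + 12\right)\right)} = \frac{1}{-891034 + \left(64 + 16 \cdot 227\right)} = \frac{1}{-891034 + \left(64 + 3632\right)} = \frac{1}{-891034 + 3696} = \frac{1}{-887338} = - \frac{1}{887338}$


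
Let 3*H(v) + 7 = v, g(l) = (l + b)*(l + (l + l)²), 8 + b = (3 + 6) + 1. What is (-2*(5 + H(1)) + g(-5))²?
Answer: 84681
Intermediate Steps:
b = 2 (b = -8 + ((3 + 6) + 1) = -8 + (9 + 1) = -8 + 10 = 2)
g(l) = (2 + l)*(l + 4*l²) (g(l) = (l + 2)*(l + (l + l)²) = (2 + l)*(l + (2*l)²) = (2 + l)*(l + 4*l²))
H(v) = -7/3 + v/3
(-2*(5 + H(1)) + g(-5))² = (-2*(5 + (-7/3 + (⅓)*1)) - 5*(2 + 4*(-5)² + 9*(-5)))² = (-2*(5 + (-7/3 + ⅓)) - 5*(2 + 4*25 - 45))² = (-2*(5 - 2) - 5*(2 + 100 - 45))² = (-2*3 - 5*57)² = (-6 - 285)² = (-291)² = 84681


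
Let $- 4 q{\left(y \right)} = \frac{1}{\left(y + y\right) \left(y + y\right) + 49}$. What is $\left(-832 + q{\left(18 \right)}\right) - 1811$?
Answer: $- \frac{14219341}{5380} \approx -2643.0$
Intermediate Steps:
$q{\left(y \right)} = - \frac{1}{4 \left(49 + 4 y^{2}\right)}$ ($q{\left(y \right)} = - \frac{1}{4 \left(\left(y + y\right) \left(y + y\right) + 49\right)} = - \frac{1}{4 \left(2 y 2 y + 49\right)} = - \frac{1}{4 \left(4 y^{2} + 49\right)} = - \frac{1}{4 \left(49 + 4 y^{2}\right)}$)
$\left(-832 + q{\left(18 \right)}\right) - 1811 = \left(-832 - \frac{1}{196 + 16 \cdot 18^{2}}\right) - 1811 = \left(-832 - \frac{1}{196 + 16 \cdot 324}\right) - 1811 = \left(-832 - \frac{1}{196 + 5184}\right) - 1811 = \left(-832 - \frac{1}{5380}\right) - 1811 = - \frac{4476161}{5380} - 1811 = - \frac{14219341}{5380}$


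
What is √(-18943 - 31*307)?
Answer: 2*I*√7115 ≈ 168.7*I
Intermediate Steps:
√(-18943 - 31*307) = √(-18943 - 9517) = √(-28460) = 2*I*√7115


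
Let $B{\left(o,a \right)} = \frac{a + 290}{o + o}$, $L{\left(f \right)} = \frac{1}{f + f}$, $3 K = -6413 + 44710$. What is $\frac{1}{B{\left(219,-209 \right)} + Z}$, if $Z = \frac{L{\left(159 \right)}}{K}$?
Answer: $\frac{148171093}{27401540} \approx 5.4074$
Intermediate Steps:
$K = \frac{38297}{3}$ ($K = \frac{-6413 + 44710}{3} = \frac{1}{3} \cdot 38297 = \frac{38297}{3} \approx 12766.0$)
$L{\left(f \right)} = \frac{1}{2 f}$
$B{\left(o,a \right)} = \frac{290 + a}{2 o}$
$Z = \frac{1}{4059482}$ ($Z = \frac{\frac{1}{2} \cdot \frac{1}{159}}{\frac{38297}{3}} = \frac{1}{2} \cdot \frac{1}{159} \cdot \frac{3}{38297} = \frac{1}{318} \cdot \frac{3}{38297} = \frac{1}{4059482} \approx 2.4634 \cdot 10^{-7}$)
$\frac{1}{B{\left(219,-209 \right)} + Z} = \frac{1}{\frac{290 - 209}{2 \cdot 219} + \frac{1}{4059482}} = \frac{1}{\frac{1}{2} \cdot \frac{1}{219} \cdot 81 + \frac{1}{4059482}} = \frac{1}{\frac{27}{146} + \frac{1}{4059482}} = \frac{1}{\frac{27401540}{148171093}} = \frac{148171093}{27401540}$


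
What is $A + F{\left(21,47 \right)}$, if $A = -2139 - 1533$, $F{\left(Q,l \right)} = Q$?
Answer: $-3651$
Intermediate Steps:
$A = -3672$ ($A = -2139 - 1533 = -3672$)
$A + F{\left(21,47 \right)} = -3672 + 21 = -3651$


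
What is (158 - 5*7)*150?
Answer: 18450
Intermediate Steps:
(158 - 5*7)*150 = (158 - 35)*150 = 123*150 = 18450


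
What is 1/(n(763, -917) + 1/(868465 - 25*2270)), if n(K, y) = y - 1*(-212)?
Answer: -811715/572259074 ≈ -0.0014184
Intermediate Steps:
n(K, y) = 212 + y (n(K, y) = y + 212 = 212 + y)
1/(n(763, -917) + 1/(868465 - 25*2270)) = 1/((212 - 917) + 1/(868465 - 25*2270)) = 1/(-705 + 1/(868465 - 56750)) = 1/(-705 + 1/811715) = 1/(-572259074/811715) = -811715/572259074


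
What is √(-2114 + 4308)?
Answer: √2194 ≈ 46.840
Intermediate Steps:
√(-2114 + 4308) = √2194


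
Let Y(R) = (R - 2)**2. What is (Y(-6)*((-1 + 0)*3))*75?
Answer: -14400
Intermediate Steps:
Y(R) = (-2 + R)**2
(Y(-6)*((-1 + 0)*3))*75 = ((-2 - 6)**2*((-1 + 0)*3))*75 = ((-8)**2*(-1*3))*75 = (64*(-3))*75 = -192*75 = -14400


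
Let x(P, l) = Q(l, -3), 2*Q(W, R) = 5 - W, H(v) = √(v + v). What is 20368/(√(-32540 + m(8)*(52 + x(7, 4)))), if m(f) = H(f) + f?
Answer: -10184*I*√31910/15955 ≈ -114.02*I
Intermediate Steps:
H(v) = √2*√v (H(v) = √(2*v) = √2*√v)
Q(W, R) = 5/2 - W/2 (Q(W, R) = (5 - W)/2 = 5/2 - W/2)
x(P, l) = 5/2 - l/2
m(f) = f + √2*√f (m(f) = √2*√f + f = f + √2*√f)
20368/(√(-32540 + m(8)*(52 + x(7, 4)))) = 20368/(√(-32540 + (8 + √2*√8)*(52 + (5/2 - ½*4)))) = 20368/(√(-32540 + (8 + √2*(2*√2))*(52 + (5/2 - 2)))) = 20368/(√(-32540 + (8 + 4)*(52 + ½))) = 20368/(√(-32540 + 12*(105/2))) = 20368/(√(-32540 + 630)) = 20368/(√(-31910)) = 20368/((I*√31910)) = 20368*(-I*√31910/31910) = -10184*I*√31910/15955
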